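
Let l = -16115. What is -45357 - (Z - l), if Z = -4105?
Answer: -57367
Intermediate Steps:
-45357 - (Z - l) = -45357 - (-4105 - 1*(-16115)) = -45357 - (-4105 + 16115) = -45357 - 1*12010 = -45357 - 12010 = -57367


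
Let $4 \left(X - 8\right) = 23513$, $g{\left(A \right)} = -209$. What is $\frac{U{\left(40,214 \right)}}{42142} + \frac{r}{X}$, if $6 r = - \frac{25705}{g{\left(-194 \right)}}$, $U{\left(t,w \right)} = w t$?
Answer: $\frac{676501898}{3274370187} \approx 0.20661$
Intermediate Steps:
$U{\left(t,w \right)} = t w$
$X = \frac{23545}{4}$ ($X = 8 + \frac{1}{4} \cdot 23513 = 8 + \frac{23513}{4} = \frac{23545}{4} \approx 5886.3$)
$r = \frac{25705}{1254}$ ($r = \frac{\left(-25705\right) \frac{1}{-209}}{6} = \frac{\left(-25705\right) \left(- \frac{1}{209}\right)}{6} = \frac{1}{6} \cdot \frac{25705}{209} = \frac{25705}{1254} \approx 20.498$)
$\frac{U{\left(40,214 \right)}}{42142} + \frac{r}{X} = \frac{40 \cdot 214}{42142} + \frac{25705}{1254 \cdot \frac{23545}{4}} = 8560 \cdot \frac{1}{42142} + \frac{25705}{1254} \cdot \frac{4}{23545} = \frac{4280}{21071} + \frac{10282}{2952543} = \frac{676501898}{3274370187}$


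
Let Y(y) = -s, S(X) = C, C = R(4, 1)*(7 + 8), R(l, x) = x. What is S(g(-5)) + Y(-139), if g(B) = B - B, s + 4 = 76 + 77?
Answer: -134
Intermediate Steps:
s = 149 (s = -4 + (76 + 77) = -4 + 153 = 149)
g(B) = 0
C = 15 (C = 1*(7 + 8) = 1*15 = 15)
S(X) = 15
Y(y) = -149 (Y(y) = -1*149 = -149)
S(g(-5)) + Y(-139) = 15 - 149 = -134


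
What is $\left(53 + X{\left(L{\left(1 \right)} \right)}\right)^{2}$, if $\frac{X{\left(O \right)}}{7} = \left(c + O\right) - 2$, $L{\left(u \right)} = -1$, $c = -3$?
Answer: $121$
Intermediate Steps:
$X{\left(O \right)} = -35 + 7 O$ ($X{\left(O \right)} = 7 \left(\left(-3 + O\right) - 2\right) = 7 \left(-5 + O\right) = -35 + 7 O$)
$\left(53 + X{\left(L{\left(1 \right)} \right)}\right)^{2} = \left(53 + \left(-35 + 7 \left(-1\right)\right)\right)^{2} = \left(53 - 42\right)^{2} = 11^{2} = 121$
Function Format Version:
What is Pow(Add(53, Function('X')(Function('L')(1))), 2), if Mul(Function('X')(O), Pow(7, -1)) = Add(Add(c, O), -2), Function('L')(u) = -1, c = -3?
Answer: 121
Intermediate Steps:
Function('X')(O) = Add(-35, Mul(7, O)) (Function('X')(O) = Mul(7, Add(Add(-3, O), -2)) = Mul(7, Add(-5, O)) = Add(-35, Mul(7, O)))
Pow(Add(53, Function('X')(Function('L')(1))), 2) = Pow(Add(53, Add(-35, Mul(7, -1))), 2) = Pow(Add(53, Add(-35, -7)), 2) = Pow(Add(53, -42), 2) = Pow(11, 2) = 121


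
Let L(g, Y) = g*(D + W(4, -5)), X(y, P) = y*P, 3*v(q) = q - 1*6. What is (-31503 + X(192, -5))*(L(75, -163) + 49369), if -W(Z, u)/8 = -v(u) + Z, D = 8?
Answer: -1472813847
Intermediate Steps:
v(q) = -2 + q/3 (v(q) = (q - 1*6)/3 = (q - 6)/3 = (-6 + q)/3 = -2 + q/3)
W(Z, u) = -16 - 8*Z + 8*u/3 (W(Z, u) = -8*(-(-2 + u/3) + Z) = -8*((2 - u/3) + Z) = -8*(2 + Z - u/3) = -16 - 8*Z + 8*u/3)
X(y, P) = P*y
L(g, Y) = -160*g/3 (L(g, Y) = g*(8 + (-16 - 8*4 + (8/3)*(-5))) = g*(8 + (-16 - 32 - 40/3)) = g*(8 - 184/3) = g*(-160/3) = -160*g/3)
(-31503 + X(192, -5))*(L(75, -163) + 49369) = (-31503 - 5*192)*(-160/3*75 + 49369) = (-31503 - 960)*(-4000 + 49369) = -32463*45369 = -1472813847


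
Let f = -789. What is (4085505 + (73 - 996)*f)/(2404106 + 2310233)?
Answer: 4813752/4714339 ≈ 1.0211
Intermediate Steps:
(4085505 + (73 - 996)*f)/(2404106 + 2310233) = (4085505 + (73 - 996)*(-789))/(2404106 + 2310233) = (4085505 - 923*(-789))/4714339 = (4085505 + 728247)*(1/4714339) = 4813752*(1/4714339) = 4813752/4714339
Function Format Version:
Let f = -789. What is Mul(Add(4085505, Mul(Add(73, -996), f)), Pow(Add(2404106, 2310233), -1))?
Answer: Rational(4813752, 4714339) ≈ 1.0211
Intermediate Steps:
Mul(Add(4085505, Mul(Add(73, -996), f)), Pow(Add(2404106, 2310233), -1)) = Mul(Add(4085505, Mul(Add(73, -996), -789)), Pow(Add(2404106, 2310233), -1)) = Mul(Add(4085505, Mul(-923, -789)), Pow(4714339, -1)) = Mul(Add(4085505, 728247), Rational(1, 4714339)) = Mul(4813752, Rational(1, 4714339)) = Rational(4813752, 4714339)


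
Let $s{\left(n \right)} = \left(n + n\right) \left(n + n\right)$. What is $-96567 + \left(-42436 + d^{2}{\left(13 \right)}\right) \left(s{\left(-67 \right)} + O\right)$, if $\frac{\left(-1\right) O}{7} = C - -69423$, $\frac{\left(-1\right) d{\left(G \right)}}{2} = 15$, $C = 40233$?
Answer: $31136784329$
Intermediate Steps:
$d{\left(G \right)} = -30$ ($d{\left(G \right)} = \left(-2\right) 15 = -30$)
$O = -767592$ ($O = - 7 \left(40233 - -69423\right) = - 7 \left(40233 + 69423\right) = \left(-7\right) 109656 = -767592$)
$s{\left(n \right)} = 4 n^{2}$ ($s{\left(n \right)} = 2 n 2 n = 4 n^{2}$)
$-96567 + \left(-42436 + d^{2}{\left(13 \right)}\right) \left(s{\left(-67 \right)} + O\right) = -96567 + \left(-42436 + \left(-30\right)^{2}\right) \left(4 \left(-67\right)^{2} - 767592\right) = -96567 + \left(-42436 + 900\right) \left(4 \cdot 4489 - 767592\right) = -96567 - 41536 \left(17956 - 767592\right) = -96567 - -31136880896 = -96567 + 31136880896 = 31136784329$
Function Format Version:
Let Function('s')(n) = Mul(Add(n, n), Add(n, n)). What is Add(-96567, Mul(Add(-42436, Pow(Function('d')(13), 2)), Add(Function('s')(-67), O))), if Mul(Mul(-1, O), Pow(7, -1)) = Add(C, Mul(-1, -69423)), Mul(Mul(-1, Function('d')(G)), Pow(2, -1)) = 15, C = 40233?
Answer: 31136784329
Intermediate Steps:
Function('d')(G) = -30 (Function('d')(G) = Mul(-2, 15) = -30)
O = -767592 (O = Mul(-7, Add(40233, Mul(-1, -69423))) = Mul(-7, Add(40233, 69423)) = Mul(-7, 109656) = -767592)
Function('s')(n) = Mul(4, Pow(n, 2)) (Function('s')(n) = Mul(Mul(2, n), Mul(2, n)) = Mul(4, Pow(n, 2)))
Add(-96567, Mul(Add(-42436, Pow(Function('d')(13), 2)), Add(Function('s')(-67), O))) = Add(-96567, Mul(Add(-42436, Pow(-30, 2)), Add(Mul(4, Pow(-67, 2)), -767592))) = Add(-96567, Mul(Add(-42436, 900), Add(Mul(4, 4489), -767592))) = Add(-96567, Mul(-41536, Add(17956, -767592))) = Add(-96567, Mul(-41536, -749636)) = Add(-96567, 31136880896) = 31136784329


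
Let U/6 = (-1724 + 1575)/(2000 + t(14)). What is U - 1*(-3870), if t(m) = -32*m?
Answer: 3002673/776 ≈ 3869.4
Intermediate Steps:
U = -447/776 (U = 6*((-1724 + 1575)/(2000 - 32*14)) = 6*(-149/(2000 - 448)) = 6*(-149/1552) = -447/776 ≈ -0.57603)
U - 1*(-3870) = -447/776 - 1*(-3870) = -447/776 + 3870 = 3002673/776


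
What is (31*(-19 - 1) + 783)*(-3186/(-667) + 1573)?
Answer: 171537451/667 ≈ 2.5718e+5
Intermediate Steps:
(31*(-19 - 1) + 783)*(-3186/(-667) + 1573) = (31*(-20) + 783)*(-3186*(-1/667) + 1573) = (-620 + 783)*(3186/667 + 1573) = 163*(1052377/667) = 171537451/667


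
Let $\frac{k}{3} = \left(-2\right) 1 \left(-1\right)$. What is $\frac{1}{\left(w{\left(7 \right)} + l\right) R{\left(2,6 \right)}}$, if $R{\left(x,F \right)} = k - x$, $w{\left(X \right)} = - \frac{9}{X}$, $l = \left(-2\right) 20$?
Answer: $- \frac{7}{1156} \approx -0.0060554$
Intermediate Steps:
$l = -40$
$k = 6$ ($k = 3 \left(-2\right) 1 \left(-1\right) = 3 \left(\left(-2\right) \left(-1\right)\right) = 3 \cdot 2 = 6$)
$R{\left(x,F \right)} = 6 - x$
$\frac{1}{\left(w{\left(7 \right)} + l\right) R{\left(2,6 \right)}} = \frac{1}{\left(- \frac{9}{7} - 40\right) \left(6 - 2\right)} = \frac{1}{\left(\left(-9\right) \frac{1}{7} - 40\right) \left(6 - 2\right)} = \frac{1}{\left(- \frac{9}{7} - 40\right) 4} = \frac{1}{\left(- \frac{289}{7}\right) 4} = \frac{1}{- \frac{1156}{7}} = - \frac{7}{1156}$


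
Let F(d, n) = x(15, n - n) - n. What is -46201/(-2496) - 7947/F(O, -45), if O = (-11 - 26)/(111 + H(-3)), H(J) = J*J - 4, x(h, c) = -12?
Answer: -6103693/27456 ≈ -222.31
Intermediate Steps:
H(J) = -4 + J**2 (H(J) = J**2 - 4 = -4 + J**2)
O = -37/116 (O = (-11 - 26)/(111 + (-4 + (-3)**2)) = -37/(111 + (-4 + 9)) = -37/(111 + 5) = -37/116 ≈ -0.31897)
F(d, n) = -12 - n
-46201/(-2496) - 7947/F(O, -45) = -46201/(-2496) - 7947/(-12 - 1*(-45)) = -46201*(-1/2496) - 7947/(-12 + 45) = 46201/2496 - 7947/33 = 46201/2496 - 7947*1/33 = 46201/2496 - 2649/11 = -6103693/27456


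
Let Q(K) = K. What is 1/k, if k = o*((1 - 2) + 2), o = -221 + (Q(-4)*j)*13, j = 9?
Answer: -1/689 ≈ -0.0014514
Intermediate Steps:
o = -689 (o = -221 - 4*9*13 = -221 - 36*13 = -221 - 468 = -689)
k = -689 (k = -689*((1 - 2) + 2) = -689*(-1 + 2) = -689*1 = -689)
1/k = 1/(-689) = -1/689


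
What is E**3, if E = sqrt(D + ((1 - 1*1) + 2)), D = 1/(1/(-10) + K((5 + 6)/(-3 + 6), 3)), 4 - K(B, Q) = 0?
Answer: 176*sqrt(858)/1521 ≈ 3.3894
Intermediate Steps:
K(B, Q) = 4 (K(B, Q) = 4 - 1*0 = 4 + 0 = 4)
D = 10/39 (D = 1/(1/(-10) + 4) = 1/(-1/10 + 4) = 1/(39/10) = 10/39 ≈ 0.25641)
E = 2*sqrt(858)/39 (E = sqrt(10/39 + ((1 - 1*1) + 2)) = sqrt(10/39 + ((1 - 1) + 2)) = sqrt(10/39 + (0 + 2)) = sqrt(10/39 + 2) = sqrt(88/39) = 2*sqrt(858)/39 ≈ 1.5021)
E**3 = (2*sqrt(858)/39)**3 = 176*sqrt(858)/1521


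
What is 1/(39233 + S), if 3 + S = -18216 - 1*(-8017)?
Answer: 1/29031 ≈ 3.4446e-5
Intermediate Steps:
S = -10202 (S = -3 + (-18216 - 1*(-8017)) = -3 + (-18216 + 8017) = -3 - 10199 = -10202)
1/(39233 + S) = 1/(39233 - 10202) = 1/29031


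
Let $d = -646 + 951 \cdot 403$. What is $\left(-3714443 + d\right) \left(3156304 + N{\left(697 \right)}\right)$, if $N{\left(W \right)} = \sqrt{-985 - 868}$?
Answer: $-10516287294144 - 3331836 i \sqrt{1853} \approx -1.0516 \cdot 10^{13} - 1.4342 \cdot 10^{8} i$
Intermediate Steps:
$N{\left(W \right)} = i \sqrt{1853}$ ($N{\left(W \right)} = \sqrt{-1853} = i \sqrt{1853}$)
$d = 382607$ ($d = -646 + 383253 = 382607$)
$\left(-3714443 + d\right) \left(3156304 + N{\left(697 \right)}\right) = \left(-3714443 + 382607\right) \left(3156304 + i \sqrt{1853}\right) = - 3331836 \left(3156304 + i \sqrt{1853}\right) = -10516287294144 - 3331836 i \sqrt{1853}$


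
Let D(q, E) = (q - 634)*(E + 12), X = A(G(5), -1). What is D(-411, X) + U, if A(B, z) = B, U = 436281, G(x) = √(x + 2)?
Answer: 423741 - 1045*√7 ≈ 4.2098e+5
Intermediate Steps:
G(x) = √(2 + x)
X = √7 (X = √(2 + 5) = √7 ≈ 2.6458)
D(q, E) = (-634 + q)*(12 + E)
D(-411, X) + U = (-7608 - 634*√7 + 12*(-411) + √7*(-411)) + 436281 = (-7608 - 634*√7 - 4932 - 411*√7) + 436281 = (-12540 - 1045*√7) + 436281 = 423741 - 1045*√7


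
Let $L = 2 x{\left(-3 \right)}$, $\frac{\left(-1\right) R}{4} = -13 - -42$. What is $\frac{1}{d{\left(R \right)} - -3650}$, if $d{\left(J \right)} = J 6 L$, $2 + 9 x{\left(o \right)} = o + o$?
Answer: $\frac{3}{14662} \approx 0.00020461$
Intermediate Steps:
$R = -116$ ($R = - 4 \left(-13 - -42\right) = - 4 \left(-13 + 42\right) = \left(-4\right) 29 = -116$)
$x{\left(o \right)} = - \frac{2}{9} + \frac{2 o}{9}$ ($x{\left(o \right)} = - \frac{2}{9} + \frac{o + o}{9} = - \frac{2}{9} + \frac{2 o}{9}$)
$L = - \frac{16}{9}$ ($L = 2 \left(- \frac{2}{9} + \frac{2}{9} \left(-3\right)\right) = 2 \left(- \frac{2}{9} - \frac{2}{3}\right) = 2 \left(- \frac{8}{9}\right) = - \frac{16}{9} \approx -1.7778$)
$d{\left(J \right)} = - \frac{32 J}{3}$ ($d{\left(J \right)} = J 6 \left(- \frac{16}{9}\right) = 6 J \left(- \frac{16}{9}\right) = - \frac{32 J}{3}$)
$\frac{1}{d{\left(R \right)} - -3650} = \frac{1}{\left(- \frac{32}{3}\right) \left(-116\right) - -3650} = \frac{1}{\frac{3712}{3} + 3650} = \frac{1}{\frac{14662}{3}} = \frac{3}{14662}$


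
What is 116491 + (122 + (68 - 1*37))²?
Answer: 139900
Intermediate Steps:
116491 + (122 + (68 - 1*37))² = 116491 + (122 + (68 - 37))² = 116491 + (122 + 31)² = 116491 + 153² = 116491 + 23409 = 139900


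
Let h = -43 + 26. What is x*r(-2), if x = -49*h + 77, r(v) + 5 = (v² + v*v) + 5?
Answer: 7280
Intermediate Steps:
h = -17
r(v) = 2*v² (r(v) = -5 + ((v² + v*v) + 5) = -5 + ((v² + v²) + 5) = -5 + (2*v² + 5) = -5 + (5 + 2*v²) = 2*v²)
x = 910 (x = -49*(-17) + 77 = 833 + 77 = 910)
x*r(-2) = 910*(2*(-2)²) = 910*(2*4) = 910*8 = 7280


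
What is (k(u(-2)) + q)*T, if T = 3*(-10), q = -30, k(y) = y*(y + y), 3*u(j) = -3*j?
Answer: 660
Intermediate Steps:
u(j) = -j (u(j) = (-3*j)/3 = -j)
k(y) = 2*y² (k(y) = y*(2*y) = 2*y²)
T = -30
(k(u(-2)) + q)*T = (2*(-1*(-2))² - 30)*(-30) = (2*2² - 30)*(-30) = (2*4 - 30)*(-30) = (8 - 30)*(-30) = -22*(-30) = 660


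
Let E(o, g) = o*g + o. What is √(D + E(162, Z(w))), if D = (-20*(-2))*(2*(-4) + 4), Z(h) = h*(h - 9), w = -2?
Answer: √3566 ≈ 59.716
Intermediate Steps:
Z(h) = h*(-9 + h)
E(o, g) = o + g*o (E(o, g) = g*o + o = o + g*o)
D = -160 (D = 40*(-8 + 4) = 40*(-4) = -160)
√(D + E(162, Z(w))) = √(-160 + 162*(1 - 2*(-9 - 2))) = √(-160 + 162*(1 - 2*(-11))) = √(-160 + 162*(1 + 22)) = √(-160 + 162*23) = √(-160 + 3726) = √3566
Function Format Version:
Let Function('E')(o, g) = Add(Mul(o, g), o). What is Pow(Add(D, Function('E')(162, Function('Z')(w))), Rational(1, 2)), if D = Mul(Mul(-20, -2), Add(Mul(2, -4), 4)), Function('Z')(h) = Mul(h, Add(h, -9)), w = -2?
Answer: Pow(3566, Rational(1, 2)) ≈ 59.716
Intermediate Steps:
Function('Z')(h) = Mul(h, Add(-9, h))
Function('E')(o, g) = Add(o, Mul(g, o)) (Function('E')(o, g) = Add(Mul(g, o), o) = Add(o, Mul(g, o)))
D = -160 (D = Mul(40, Add(-8, 4)) = Mul(40, -4) = -160)
Pow(Add(D, Function('E')(162, Function('Z')(w))), Rational(1, 2)) = Pow(Add(-160, Mul(162, Add(1, Mul(-2, Add(-9, -2))))), Rational(1, 2)) = Pow(Add(-160, Mul(162, Add(1, Mul(-2, -11)))), Rational(1, 2)) = Pow(Add(-160, Mul(162, Add(1, 22))), Rational(1, 2)) = Pow(Add(-160, Mul(162, 23)), Rational(1, 2)) = Pow(Add(-160, 3726), Rational(1, 2)) = Pow(3566, Rational(1, 2))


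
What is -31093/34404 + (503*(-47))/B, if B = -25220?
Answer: 1823719/54229305 ≈ 0.033630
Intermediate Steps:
-31093/34404 + (503*(-47))/B = -31093/34404 + (503*(-47))/(-25220) = -31093*1/34404 - 23641*(-1/25220) = -31093/34404 + 23641/25220 = 1823719/54229305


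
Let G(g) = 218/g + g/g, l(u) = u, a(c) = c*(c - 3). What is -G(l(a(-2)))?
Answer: -114/5 ≈ -22.800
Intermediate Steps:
a(c) = c*(-3 + c)
G(g) = 1 + 218/g (G(g) = 218/g + 1 = 1 + 218/g)
-G(l(a(-2))) = -(218 - 2*(-3 - 2))/((-2*(-3 - 2))) = -(218 - 2*(-5))/((-2*(-5))) = -(218 + 10)/10 = -228/10 = -1*114/5 = -114/5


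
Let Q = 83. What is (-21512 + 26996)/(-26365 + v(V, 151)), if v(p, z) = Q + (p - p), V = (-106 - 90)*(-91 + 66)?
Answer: -2742/13141 ≈ -0.20866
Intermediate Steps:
V = 4900 (V = -196*(-25) = 4900)
v(p, z) = 83 (v(p, z) = 83 + (p - p) = 83 + 0 = 83)
(-21512 + 26996)/(-26365 + v(V, 151)) = (-21512 + 26996)/(-26365 + 83) = 5484/(-26282) = 5484*(-1/26282) = -2742/13141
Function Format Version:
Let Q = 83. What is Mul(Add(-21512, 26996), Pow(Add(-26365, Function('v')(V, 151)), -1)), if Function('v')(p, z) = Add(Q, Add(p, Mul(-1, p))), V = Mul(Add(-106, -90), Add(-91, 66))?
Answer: Rational(-2742, 13141) ≈ -0.20866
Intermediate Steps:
V = 4900 (V = Mul(-196, -25) = 4900)
Function('v')(p, z) = 83 (Function('v')(p, z) = Add(83, Add(p, Mul(-1, p))) = Add(83, 0) = 83)
Mul(Add(-21512, 26996), Pow(Add(-26365, Function('v')(V, 151)), -1)) = Mul(Add(-21512, 26996), Pow(Add(-26365, 83), -1)) = Mul(5484, Pow(-26282, -1)) = Mul(5484, Rational(-1, 26282)) = Rational(-2742, 13141)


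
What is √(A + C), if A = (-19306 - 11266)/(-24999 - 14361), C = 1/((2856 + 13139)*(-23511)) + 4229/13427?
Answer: √83178905205405811008947902085/276030408508820 ≈ 1.0448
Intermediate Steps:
C = 1590351150478/5049336741015 (C = -1/23511/15995 + 4229*(1/13427) = (1/15995)*(-1/23511) + 4229/13427 = -1/376058445 + 4229/13427 = 1590351150478/5049336741015 ≈ 0.31496)
A = 7643/9840 (A = -30572/(-39360) = -30572*(-1/39360) = 7643/9840 ≈ 0.77673)
√(A + C) = √(7643/9840 + 1590351150478/5049336741015) = √(1205358578495137/1104121634035280) = √83178905205405811008947902085/276030408508820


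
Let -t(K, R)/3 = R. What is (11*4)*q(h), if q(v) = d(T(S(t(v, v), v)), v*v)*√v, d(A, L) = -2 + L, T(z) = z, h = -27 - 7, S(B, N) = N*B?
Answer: 50776*I*√34 ≈ 2.9607e+5*I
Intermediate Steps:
t(K, R) = -3*R
S(B, N) = B*N
h = -34
q(v) = √v*(-2 + v²) (q(v) = (-2 + v*v)*√v = (-2 + v²)*√v = √v*(-2 + v²))
(11*4)*q(h) = (11*4)*(√(-34)*(-2 + (-34)²)) = 44*((I*√34)*(-2 + 1156)) = 44*((I*√34)*1154) = 44*(1154*I*√34) = 50776*I*√34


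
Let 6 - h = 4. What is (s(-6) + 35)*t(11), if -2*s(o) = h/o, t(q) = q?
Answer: 2321/6 ≈ 386.83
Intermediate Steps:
h = 2 (h = 6 - 1*4 = 6 - 4 = 2)
s(o) = -1/o
(s(-6) + 35)*t(11) = (-1/(-6) + 35)*11 = (-1*(-⅙) + 35)*11 = (⅙ + 35)*11 = (211/6)*11 = 2321/6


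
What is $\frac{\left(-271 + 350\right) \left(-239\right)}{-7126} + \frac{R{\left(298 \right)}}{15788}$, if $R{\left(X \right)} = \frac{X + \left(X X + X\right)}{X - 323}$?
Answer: $\frac{68152663}{28126322} \approx 2.4231$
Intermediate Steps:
$R{\left(X \right)} = \frac{X^{2} + 2 X}{-323 + X}$ ($R{\left(X \right)} = \frac{X + \left(X^{2} + X\right)}{-323 + X} = \frac{X + \left(X + X^{2}\right)}{-323 + X} = \frac{X^{2} + 2 X}{-323 + X}$)
$\frac{\left(-271 + 350\right) \left(-239\right)}{-7126} + \frac{R{\left(298 \right)}}{15788} = \frac{\left(-271 + 350\right) \left(-239\right)}{-7126} + \frac{298 \frac{1}{-323 + 298} \left(2 + 298\right)}{15788} = 79 \left(-239\right) \left(- \frac{1}{7126}\right) + 298 \frac{1}{-25} \cdot 300 \cdot \frac{1}{15788} = \left(-18881\right) \left(- \frac{1}{7126}\right) + 298 \left(- \frac{1}{25}\right) 300 \cdot \frac{1}{15788} = \frac{18881}{7126} - \frac{894}{3947} = \frac{68152663}{28126322}$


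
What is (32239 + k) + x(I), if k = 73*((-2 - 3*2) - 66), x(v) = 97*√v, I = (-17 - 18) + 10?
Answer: 26837 + 485*I ≈ 26837.0 + 485.0*I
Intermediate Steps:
I = -25 (I = -35 + 10 = -25)
k = -5402 (k = 73*((-2 - 6) - 66) = 73*(-8 - 66) = 73*(-74) = -5402)
(32239 + k) + x(I) = (32239 - 5402) + 97*√(-25) = 26837 + 97*(5*I) = 26837 + 485*I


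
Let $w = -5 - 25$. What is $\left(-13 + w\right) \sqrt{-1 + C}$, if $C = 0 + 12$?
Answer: $- 43 \sqrt{11} \approx -142.61$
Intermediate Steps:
$C = 12$
$w = -30$
$\left(-13 + w\right) \sqrt{-1 + C} = \left(-13 - 30\right) \sqrt{-1 + 12} = - 43 \sqrt{11}$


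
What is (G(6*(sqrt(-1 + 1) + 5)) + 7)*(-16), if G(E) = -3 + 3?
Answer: -112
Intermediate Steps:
G(E) = 0
(G(6*(sqrt(-1 + 1) + 5)) + 7)*(-16) = (0 + 7)*(-16) = 7*(-16) = -112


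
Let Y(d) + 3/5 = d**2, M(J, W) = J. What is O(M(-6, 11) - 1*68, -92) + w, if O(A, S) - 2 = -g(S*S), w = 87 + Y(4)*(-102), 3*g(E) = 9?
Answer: -7424/5 ≈ -1484.8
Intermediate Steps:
g(E) = 3 (g(E) = (1/3)*9 = 3)
Y(d) = -3/5 + d**2
w = -7419/5 (w = 87 + (-3/5 + 4**2)*(-102) = 87 + (-3/5 + 16)*(-102) = 87 + (77/5)*(-102) = 87 - 7854/5 = -7419/5 ≈ -1483.8)
O(A, S) = -1 (O(A, S) = 2 - 1*3 = 2 - 3 = -1)
O(M(-6, 11) - 1*68, -92) + w = -1 - 7419/5 = -7424/5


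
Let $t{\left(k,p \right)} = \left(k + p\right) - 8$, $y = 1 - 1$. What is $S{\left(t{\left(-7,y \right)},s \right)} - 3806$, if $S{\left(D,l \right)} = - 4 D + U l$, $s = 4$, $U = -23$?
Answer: $-3838$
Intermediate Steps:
$y = 0$
$t{\left(k,p \right)} = -8 + k + p$
$S{\left(D,l \right)} = - 23 l - 4 D$ ($S{\left(D,l \right)} = - 4 D - 23 l = - 23 l - 4 D$)
$S{\left(t{\left(-7,y \right)},s \right)} - 3806 = \left(\left(-23\right) 4 - 4 \left(-8 - 7 + 0\right)\right) - 3806 = \left(-92 - -60\right) - 3806 = \left(-92 + 60\right) - 3806 = -32 - 3806 = -3838$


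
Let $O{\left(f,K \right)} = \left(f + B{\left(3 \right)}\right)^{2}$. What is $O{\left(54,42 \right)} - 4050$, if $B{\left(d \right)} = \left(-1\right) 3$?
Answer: $-1449$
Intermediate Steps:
$B{\left(d \right)} = -3$
$O{\left(f,K \right)} = \left(-3 + f\right)^{2}$ ($O{\left(f,K \right)} = \left(f - 3\right)^{2} = \left(-3 + f\right)^{2}$)
$O{\left(54,42 \right)} - 4050 = \left(-3 + 54\right)^{2} - 4050 = 51^{2} - 4050 = 2601 - 4050 = -1449$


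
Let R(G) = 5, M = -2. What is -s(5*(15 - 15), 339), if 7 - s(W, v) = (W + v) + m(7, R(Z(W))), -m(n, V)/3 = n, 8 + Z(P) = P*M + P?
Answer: 311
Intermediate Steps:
Z(P) = -8 - P (Z(P) = -8 + (P*(-2) + P) = -8 + (-2*P + P) = -8 - P)
m(n, V) = -3*n
s(W, v) = 28 - W - v (s(W, v) = 7 - ((W + v) - 3*7) = 7 - ((W + v) - 21) = 7 - (-21 + W + v) = 7 + (21 - W - v) = 28 - W - v)
-s(5*(15 - 15), 339) = -(28 - 5*(15 - 15) - 1*339) = -(28 - 5*0 - 339) = -(28 - 1*0 - 339) = -(28 + 0 - 339) = -1*(-311) = 311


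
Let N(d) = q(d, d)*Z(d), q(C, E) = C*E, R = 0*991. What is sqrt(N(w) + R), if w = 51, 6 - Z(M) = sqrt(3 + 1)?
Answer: 102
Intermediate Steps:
Z(M) = 4 (Z(M) = 6 - sqrt(3 + 1) = 6 - sqrt(4) = 6 - 1*2 = 6 - 2 = 4)
R = 0
N(d) = 4*d**2 (N(d) = (d*d)*4 = d**2*4 = 4*d**2)
sqrt(N(w) + R) = sqrt(4*51**2 + 0) = sqrt(4*2601 + 0) = sqrt(10404 + 0) = sqrt(10404) = 102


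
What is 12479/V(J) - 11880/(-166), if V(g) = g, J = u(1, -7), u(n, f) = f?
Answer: -994177/581 ≈ -1711.1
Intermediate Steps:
J = -7
12479/V(J) - 11880/(-166) = 12479/(-7) - 11880/(-166) = 12479*(-1/7) - 11880*(-1/166) = -12479/7 + 5940/83 = -994177/581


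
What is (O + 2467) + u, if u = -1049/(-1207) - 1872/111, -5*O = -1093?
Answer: 596109277/223295 ≈ 2669.6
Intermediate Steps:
O = 1093/5 (O = -⅕*(-1093) = 1093/5 ≈ 218.60)
u = -714355/44659 (u = -1049*(-1/1207) - 1872*1/111 = 1049/1207 - 624/37 = -714355/44659 ≈ -15.996)
(O + 2467) + u = (1093/5 + 2467) - 714355/44659 = 13428/5 - 714355/44659 = 596109277/223295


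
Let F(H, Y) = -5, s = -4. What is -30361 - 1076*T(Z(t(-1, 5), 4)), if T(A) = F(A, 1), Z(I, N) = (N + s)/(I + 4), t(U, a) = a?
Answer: -24981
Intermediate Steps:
Z(I, N) = (-4 + N)/(4 + I) (Z(I, N) = (N - 4)/(I + 4) = (-4 + N)/(4 + I))
T(A) = -5
-30361 - 1076*T(Z(t(-1, 5), 4)) = -30361 - 1076*(-5) = -30361 - 1*(-5380) = -30361 + 5380 = -24981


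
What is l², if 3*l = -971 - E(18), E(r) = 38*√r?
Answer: 968833/9 + 73796*√2/3 ≈ 1.4244e+5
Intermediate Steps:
l = -971/3 - 38*√2 (l = (-971 - 38*√18)/3 = (-971 - 38*3*√2)/3 = (-971 - 114*√2)/3 = -971/3 - 38*√2 ≈ -377.41)
l² = (-971/3 - 38*√2)²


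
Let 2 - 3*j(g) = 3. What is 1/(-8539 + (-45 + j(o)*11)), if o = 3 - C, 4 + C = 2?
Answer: -3/25763 ≈ -0.00011645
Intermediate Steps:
C = -2 (C = -4 + 2 = -2)
o = 5 (o = 3 - 1*(-2) = 3 + 2 = 5)
j(g) = -1/3 (j(g) = 2/3 - 1/3*3 = 2/3 - 1 = -1/3)
1/(-8539 + (-45 + j(o)*11)) = 1/(-8539 + (-45 - 1/3*11)) = 1/(-8539 + (-45 - 11/3)) = 1/(-8539 - 146/3) = 1/(-25763/3) = -3/25763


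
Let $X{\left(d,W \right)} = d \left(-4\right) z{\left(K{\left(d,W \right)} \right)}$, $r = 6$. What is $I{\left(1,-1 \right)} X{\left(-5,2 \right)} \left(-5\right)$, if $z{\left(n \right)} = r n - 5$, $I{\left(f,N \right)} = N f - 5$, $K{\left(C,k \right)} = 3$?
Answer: $7800$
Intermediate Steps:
$I{\left(f,N \right)} = -5 + N f$
$z{\left(n \right)} = -5 + 6 n$ ($z{\left(n \right)} = 6 n - 5 = -5 + 6 n$)
$X{\left(d,W \right)} = - 52 d$ ($X{\left(d,W \right)} = d \left(-4\right) \left(-5 + 6 \cdot 3\right) = - 4 d \left(-5 + 18\right) = - 4 d 13 = - 52 d$)
$I{\left(1,-1 \right)} X{\left(-5,2 \right)} \left(-5\right) = \left(-5 - 1\right) \left(\left(-52\right) \left(-5\right)\right) \left(-5\right) = \left(-5 - 1\right) 260 \left(-5\right) = \left(-6\right) 260 \left(-5\right) = \left(-1560\right) \left(-5\right) = 7800$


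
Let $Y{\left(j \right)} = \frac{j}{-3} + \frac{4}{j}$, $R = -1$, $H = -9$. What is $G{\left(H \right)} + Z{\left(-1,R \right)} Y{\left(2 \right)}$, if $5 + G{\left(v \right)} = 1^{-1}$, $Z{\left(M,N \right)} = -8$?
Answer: $- \frac{44}{3} \approx -14.667$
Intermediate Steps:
$Y{\left(j \right)} = \frac{4}{j} - \frac{j}{3}$ ($Y{\left(j \right)} = j \left(- \frac{1}{3}\right) + \frac{4}{j} = - \frac{j}{3} + \frac{4}{j} = \frac{4}{j} - \frac{j}{3}$)
$G{\left(v \right)} = -4$ ($G{\left(v \right)} = -5 + 1^{-1} = -5 + 1 = -4$)
$G{\left(H \right)} + Z{\left(-1,R \right)} Y{\left(2 \right)} = -4 - 8 \left(\frac{4}{2} - \frac{2}{3}\right) = -4 - 8 \left(4 \cdot \frac{1}{2} - \frac{2}{3}\right) = -4 - 8 \left(2 - \frac{2}{3}\right) = -4 - \frac{32}{3} = - \frac{44}{3}$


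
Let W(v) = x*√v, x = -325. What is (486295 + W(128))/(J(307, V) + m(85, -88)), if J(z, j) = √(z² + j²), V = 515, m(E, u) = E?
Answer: -41335075/352249 - 5200*√179737/352249 + 221000*√2/352249 + 486295*√359474/352249 ≈ 705.00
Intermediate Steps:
W(v) = -325*√v
J(z, j) = √(j² + z²)
(486295 + W(128))/(J(307, V) + m(85, -88)) = (486295 - 2600*√2)/(√(515² + 307²) + 85) = (486295 - 2600*√2)/(√(265225 + 94249) + 85) = (486295 - 2600*√2)/(√359474 + 85) = (486295 - 2600*√2)/(85 + √359474)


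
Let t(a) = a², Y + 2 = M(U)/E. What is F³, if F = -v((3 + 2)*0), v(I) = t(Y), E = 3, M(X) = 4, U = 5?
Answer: -64/729 ≈ -0.087791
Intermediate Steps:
Y = -⅔ (Y = -2 + 4/3 = -⅔ ≈ -0.66667)
v(I) = 4/9 (v(I) = (-⅔)² = 4/9)
F = -4/9 (F = -1*4/9 = -4/9 ≈ -0.44444)
F³ = (-4/9)³ = -64/729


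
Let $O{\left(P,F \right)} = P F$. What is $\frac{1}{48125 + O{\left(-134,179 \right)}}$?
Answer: $\frac{1}{24139} \approx 4.1427 \cdot 10^{-5}$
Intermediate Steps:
$O{\left(P,F \right)} = F P$
$\frac{1}{48125 + O{\left(-134,179 \right)}} = \frac{1}{48125 + 179 \left(-134\right)} = \frac{1}{48125 - 23986} = \frac{1}{24139}$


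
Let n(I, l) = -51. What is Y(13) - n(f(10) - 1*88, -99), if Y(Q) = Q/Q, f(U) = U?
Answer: 52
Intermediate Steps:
Y(Q) = 1
Y(13) - n(f(10) - 1*88, -99) = 1 - 1*(-51) = 1 + 51 = 52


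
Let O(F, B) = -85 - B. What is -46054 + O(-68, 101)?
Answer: -46240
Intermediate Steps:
-46054 + O(-68, 101) = -46054 + (-85 - 1*101) = -46054 + (-85 - 101) = -46054 - 186 = -46240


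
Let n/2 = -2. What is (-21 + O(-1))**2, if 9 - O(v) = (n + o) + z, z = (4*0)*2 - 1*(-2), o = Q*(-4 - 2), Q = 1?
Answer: 16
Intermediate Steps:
o = -6 (o = 1*(-4 - 2) = 1*(-6) = -6)
n = -4 (n = 2*(-2) = -4)
z = 2 (z = 0*2 + 2 = 0 + 2 = 2)
O(v) = 17 (O(v) = 9 - ((-4 - 6) + 2) = 9 - (-10 + 2) = 9 - 1*(-8) = 9 + 8 = 17)
(-21 + O(-1))**2 = (-21 + 17)**2 = (-4)**2 = 16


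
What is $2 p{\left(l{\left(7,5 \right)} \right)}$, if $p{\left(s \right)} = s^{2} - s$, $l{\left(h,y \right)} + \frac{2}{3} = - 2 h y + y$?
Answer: $\frac{78800}{9} \approx 8755.6$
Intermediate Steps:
$l{\left(h,y \right)} = - \frac{2}{3} + y - 2 h y$ ($l{\left(h,y \right)} = - \frac{2}{3} + \left(- 2 h y + y\right) = - \frac{2}{3} - \left(- y + 2 h y\right) = - \frac{2}{3} + y - 2 h y$)
$2 p{\left(l{\left(7,5 \right)} \right)} = 2 \left(- \frac{2}{3} + 5 - 14 \cdot 5\right) \left(-1 - \left(- \frac{13}{3} + 70\right)\right) = 2 \left(- \frac{2}{3} + 5 - 70\right) \left(-1 - \frac{197}{3}\right) = 2 \left(- \frac{197 \left(-1 - \frac{197}{3}\right)}{3}\right) = 2 \left(\left(- \frac{197}{3}\right) \left(- \frac{200}{3}\right)\right) = 2 \cdot \frac{39400}{9} = \frac{78800}{9}$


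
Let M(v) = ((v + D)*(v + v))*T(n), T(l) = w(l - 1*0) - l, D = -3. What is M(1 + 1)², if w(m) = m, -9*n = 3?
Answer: 0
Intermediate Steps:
n = -⅓ (n = -⅑*3 = -⅓ ≈ -0.33333)
T(l) = 0 (T(l) = (l - 1*0) - l = (l + 0) - l = l - l = 0)
M(v) = 0 (M(v) = ((v - 3)*(v + v))*0 = ((-3 + v)*(2*v))*0 = (2*v*(-3 + v))*0 = 0)
M(1 + 1)² = 0² = 0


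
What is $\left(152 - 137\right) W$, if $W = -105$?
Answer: $-1575$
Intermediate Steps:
$\left(152 - 137\right) W = \left(152 - 137\right) \left(-105\right) = 15 \left(-105\right) = -1575$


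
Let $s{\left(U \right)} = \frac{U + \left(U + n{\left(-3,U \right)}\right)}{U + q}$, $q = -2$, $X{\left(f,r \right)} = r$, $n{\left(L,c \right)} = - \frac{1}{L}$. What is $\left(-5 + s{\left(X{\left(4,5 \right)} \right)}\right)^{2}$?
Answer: $\frac{196}{81} \approx 2.4198$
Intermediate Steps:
$s{\left(U \right)} = \frac{\frac{1}{3} + 2 U}{-2 + U}$ ($s{\left(U \right)} = \frac{U + \left(U - \frac{1}{-3}\right)}{U - 2} = \frac{U + \left(U - - \frac{1}{3}\right)}{-2 + U} = \frac{U + \left(U + \frac{1}{3}\right)}{-2 + U} = \frac{U + \left(\frac{1}{3} + U\right)}{-2 + U} = \frac{\frac{1}{3} + 2 U}{-2 + U}$)
$\left(-5 + s{\left(X{\left(4,5 \right)} \right)}\right)^{2} = \left(-5 + \frac{1 + 6 \cdot 5}{3 \left(-2 + 5\right)}\right)^{2} = \left(-5 + \frac{1 + 30}{3 \cdot 3}\right)^{2} = \left(-5 + \frac{1}{3} \cdot \frac{1}{3} \cdot 31\right)^{2} = \left(-5 + \frac{31}{9}\right)^{2} = \left(- \frac{14}{9}\right)^{2} = \frac{196}{81}$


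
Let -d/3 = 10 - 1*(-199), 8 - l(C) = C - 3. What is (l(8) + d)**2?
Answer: 389376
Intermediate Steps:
l(C) = 11 - C (l(C) = 8 - (C - 3) = 8 - (-3 + C) = 8 + (3 - C) = 11 - C)
d = -627 (d = -3*(10 - 1*(-199)) = -3*(10 + 199) = -3*209 = -627)
(l(8) + d)**2 = ((11 - 1*8) - 627)**2 = ((11 - 8) - 627)**2 = (3 - 627)**2 = (-624)**2 = 389376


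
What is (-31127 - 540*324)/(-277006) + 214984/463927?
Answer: 3608399571/2988617734 ≈ 1.2074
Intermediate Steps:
(-31127 - 540*324)/(-277006) + 214984/463927 = (-31127 - 1*174960)*(-1/277006) + 214984*(1/463927) = (-31127 - 174960)*(-1/277006) + 214984/463927 = -206087*(-1/277006) + 214984/463927 = 206087/277006 + 214984/463927 = 3608399571/2988617734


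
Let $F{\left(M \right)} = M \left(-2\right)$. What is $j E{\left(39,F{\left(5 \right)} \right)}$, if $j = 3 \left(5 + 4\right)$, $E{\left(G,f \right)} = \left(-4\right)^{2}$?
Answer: $432$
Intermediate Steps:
$F{\left(M \right)} = - 2 M$
$E{\left(G,f \right)} = 16$
$j = 27$ ($j = 3 \cdot 9 = 27$)
$j E{\left(39,F{\left(5 \right)} \right)} = 27 \cdot 16 = 432$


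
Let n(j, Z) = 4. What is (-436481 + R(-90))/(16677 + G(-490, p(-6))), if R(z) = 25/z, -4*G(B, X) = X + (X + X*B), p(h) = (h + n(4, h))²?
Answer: -7856663/308970 ≈ -25.429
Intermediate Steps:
p(h) = (4 + h)² (p(h) = (h + 4)² = (4 + h)²)
G(B, X) = -X/2 - B*X/4 (G(B, X) = -(X + (X + X*B))/4 = -(X + (X + B*X))/4 = -(2*X + B*X)/4 = -X/2 - B*X/4)
(-436481 + R(-90))/(16677 + G(-490, p(-6))) = (-436481 + 25/(-90))/(16677 - (4 - 6)²*(2 - 490)/4) = (-436481 + 25*(-1/90))/(16677 - ¼*(-2)²*(-488)) = (-436481 - 5/18)/(16677 - ¼*4*(-488)) = -7856663/(18*(16677 + 488)) = -7856663/18/17165 = -7856663/18*1/17165 = -7856663/308970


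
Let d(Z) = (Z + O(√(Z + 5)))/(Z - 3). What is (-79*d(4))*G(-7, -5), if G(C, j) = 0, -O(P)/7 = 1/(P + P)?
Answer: 0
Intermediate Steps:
O(P) = -7/(2*P) (O(P) = -7/(P + P) = -7*1/(2*P) = -7/(2*P))
d(Z) = (Z - 7/(2*√(5 + Z)))/(-3 + Z) (d(Z) = (Z - 7/(2*√(Z + 5)))/(Z - 3) = (Z - 7/(2*√(5 + Z)))/(-3 + Z))
(-79*d(4))*G(-7, -5) = -79*(-7/2 + 4*√(5 + 4))/((-3 + 4)*√(5 + 4))*0 = -79*(-7/2 + 4*√9)/(1*√9)*0 = -79*(-7/2 + 4*3)/3*0 = -79*(-7/2 + 12)/3*0 = -79*17/(3*2)*0 = -79*17/6*0 = -1343/6*0 = 0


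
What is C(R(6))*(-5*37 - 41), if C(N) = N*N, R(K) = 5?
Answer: -5650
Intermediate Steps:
C(N) = N²
C(R(6))*(-5*37 - 41) = 5²*(-5*37 - 41) = 25*(-185 - 41) = 25*(-226) = -5650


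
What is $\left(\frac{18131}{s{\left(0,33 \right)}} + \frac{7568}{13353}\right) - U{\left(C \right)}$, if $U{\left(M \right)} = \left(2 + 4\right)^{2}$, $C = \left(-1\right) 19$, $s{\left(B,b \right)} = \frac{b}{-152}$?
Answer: $- \frac{12271768852}{146883} \approx -83548.0$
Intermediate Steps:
$s{\left(B,b \right)} = - \frac{b}{152}$ ($s{\left(B,b \right)} = b \left(- \frac{1}{152}\right) = - \frac{b}{152}$)
$C = -19$
$U{\left(M \right)} = 36$ ($U{\left(M \right)} = 6^{2} = 36$)
$\left(\frac{18131}{s{\left(0,33 \right)}} + \frac{7568}{13353}\right) - U{\left(C \right)} = \left(\frac{18131}{\left(- \frac{1}{152}\right) 33} + \frac{7568}{13353}\right) - 36 = \left(\frac{18131}{- \frac{33}{152}} + 7568 \cdot \frac{1}{13353}\right) - 36 = \left(18131 \left(- \frac{152}{33}\right) + \frac{7568}{13353}\right) - 36 = \left(- \frac{2755912}{33} + \frac{7568}{13353}\right) - 36 = - \frac{12266481064}{146883} - 36 = - \frac{12271768852}{146883}$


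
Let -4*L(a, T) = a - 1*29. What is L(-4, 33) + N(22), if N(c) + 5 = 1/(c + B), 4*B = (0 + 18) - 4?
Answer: 671/204 ≈ 3.2892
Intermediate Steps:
L(a, T) = 29/4 - a/4 (L(a, T) = -(a - 1*29)/4 = -(a - 29)/4 = -(-29 + a)/4 = 29/4 - a/4)
B = 7/2 (B = ((0 + 18) - 4)/4 = (18 - 4)/4 = (1/4)*14 = 7/2 ≈ 3.5000)
N(c) = -5 + 1/(7/2 + c) (N(c) = -5 + 1/(c + 7/2) = -5 + 1/(7/2 + c))
L(-4, 33) + N(22) = (29/4 - 1/4*(-4)) + (-33 - 10*22)/(7 + 2*22) = (29/4 + 1) + (-33 - 220)/(7 + 44) = 33/4 - 253/51 = 671/204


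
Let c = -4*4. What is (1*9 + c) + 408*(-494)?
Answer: -201559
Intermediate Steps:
c = -16
(1*9 + c) + 408*(-494) = (1*9 - 16) + 408*(-494) = (9 - 16) - 201552 = -7 - 201552 = -201559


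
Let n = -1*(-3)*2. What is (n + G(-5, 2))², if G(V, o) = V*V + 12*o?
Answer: 3025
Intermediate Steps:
n = 6 (n = 3*2 = 6)
G(V, o) = V² + 12*o
(n + G(-5, 2))² = (6 + ((-5)² + 12*2))² = (6 + (25 + 24))² = (6 + 49)² = 55² = 3025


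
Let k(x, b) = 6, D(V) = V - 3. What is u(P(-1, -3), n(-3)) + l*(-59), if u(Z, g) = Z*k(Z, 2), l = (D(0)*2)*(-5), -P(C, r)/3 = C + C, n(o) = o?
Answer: -1734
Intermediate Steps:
D(V) = -3 + V
P(C, r) = -6*C (P(C, r) = -3*(C + C) = -6*C)
l = 30 (l = ((-3 + 0)*2)*(-5) = -3*2*(-5) = -6*(-5) = 30)
u(Z, g) = 6*Z (u(Z, g) = Z*6 = 6*Z)
u(P(-1, -3), n(-3)) + l*(-59) = 6*(-6*(-1)) + 30*(-59) = 6*6 - 1770 = 36 - 1770 = -1734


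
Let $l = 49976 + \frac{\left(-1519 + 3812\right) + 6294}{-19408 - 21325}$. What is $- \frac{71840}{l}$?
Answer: $- \frac{2926258720}{2035663821} \approx -1.4375$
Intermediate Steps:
$l = \frac{2035663821}{40733}$ ($l = 49976 + \frac{2293 + 6294}{-40733} = 49976 + 8587 \left(- \frac{1}{40733}\right) = 49976 - \frac{8587}{40733} = \frac{2035663821}{40733} \approx 49976.0$)
$- \frac{71840}{l} = - \frac{71840}{\frac{2035663821}{40733}} = \left(-71840\right) \frac{40733}{2035663821} = - \frac{2926258720}{2035663821}$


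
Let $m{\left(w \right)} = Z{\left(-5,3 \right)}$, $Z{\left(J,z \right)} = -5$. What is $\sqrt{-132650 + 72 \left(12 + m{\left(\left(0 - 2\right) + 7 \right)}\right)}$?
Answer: $i \sqrt{132146} \approx 363.52 i$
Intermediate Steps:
$m{\left(w \right)} = -5$
$\sqrt{-132650 + 72 \left(12 + m{\left(\left(0 - 2\right) + 7 \right)}\right)} = \sqrt{-132650 + 72 \left(12 - 5\right)} = \sqrt{-132650 + 72 \cdot 7} = \sqrt{-132650 + 504} = \sqrt{-132146} = i \sqrt{132146}$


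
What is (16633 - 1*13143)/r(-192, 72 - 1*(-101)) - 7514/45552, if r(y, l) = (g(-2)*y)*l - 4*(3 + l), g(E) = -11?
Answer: -6204733/39931584 ≈ -0.15538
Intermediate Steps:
r(y, l) = -12 - 4*l - 11*l*y (r(y, l) = (-11*y)*l - 4*(3 + l) = -11*l*y + (-12 - 4*l) = -12 - 4*l - 11*l*y)
(16633 - 1*13143)/r(-192, 72 - 1*(-101)) - 7514/45552 = (16633 - 1*13143)/(-12 - 4*(72 - 1*(-101)) - 11*(72 - 1*(-101))*(-192)) - 7514/45552 = (16633 - 13143)/(-12 - 4*(72 + 101) - 11*(72 + 101)*(-192)) - 7514*1/45552 = 3490/(-12 - 4*173 - 11*173*(-192)) - 289/1752 = 3490/(-12 - 692 + 365376) - 289/1752 = 3490/364672 - 289/1752 = 3490*(1/364672) - 289/1752 = 1745/182336 - 289/1752 = -6204733/39931584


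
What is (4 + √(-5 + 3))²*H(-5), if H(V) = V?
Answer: -70 - 40*I*√2 ≈ -70.0 - 56.569*I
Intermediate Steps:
(4 + √(-5 + 3))²*H(-5) = (4 + √(-5 + 3))²*(-5) = (4 + √(-2))²*(-5) = (4 + I*√2)²*(-5) = -5*(4 + I*√2)²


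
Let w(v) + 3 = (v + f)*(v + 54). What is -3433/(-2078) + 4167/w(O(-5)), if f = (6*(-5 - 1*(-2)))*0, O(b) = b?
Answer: -3903821/257672 ≈ -15.150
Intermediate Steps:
f = 0 (f = (6*(-5 + 2))*0 = (6*(-3))*0 = -18*0 = 0)
w(v) = -3 + v*(54 + v) (w(v) = -3 + (v + 0)*(v + 54) = -3 + v*(54 + v))
-3433/(-2078) + 4167/w(O(-5)) = -3433/(-2078) + 4167/(-3 + (-5)² + 54*(-5)) = -3433*(-1/2078) + 4167/(-3 + 25 - 270) = 3433/2078 + 4167/(-248) = 3433/2078 + 4167*(-1/248) = 3433/2078 - 4167/248 = -3903821/257672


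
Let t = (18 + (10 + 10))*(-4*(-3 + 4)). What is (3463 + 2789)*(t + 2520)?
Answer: 14804736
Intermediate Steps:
t = -152 (t = (18 + 20)*(-4*1) = 38*(-4) = -152)
(3463 + 2789)*(t + 2520) = (3463 + 2789)*(-152 + 2520) = 6252*2368 = 14804736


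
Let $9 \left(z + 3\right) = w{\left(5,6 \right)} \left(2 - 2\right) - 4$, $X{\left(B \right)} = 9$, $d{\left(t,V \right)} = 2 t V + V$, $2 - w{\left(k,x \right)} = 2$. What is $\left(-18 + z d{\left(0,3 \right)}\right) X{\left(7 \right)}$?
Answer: $-255$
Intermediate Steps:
$w{\left(k,x \right)} = 0$ ($w{\left(k,x \right)} = 2 - 2 = 0$)
$d{\left(t,V \right)} = V + 2 V t$ ($d{\left(t,V \right)} = 2 V t + V = V + 2 V t$)
$z = - \frac{31}{9}$ ($z = -3 + \frac{0 \left(2 - 2\right) - 4}{9} = -3 + \frac{0 \cdot 0 - 4}{9} = -3 + \frac{0 - 4}{9} = -3 + \frac{1}{9} \left(-4\right) = -3 - \frac{4}{9} = - \frac{31}{9} \approx -3.4444$)
$\left(-18 + z d{\left(0,3 \right)}\right) X{\left(7 \right)} = \left(-18 - \frac{31 \cdot 3 \left(1 + 2 \cdot 0\right)}{9}\right) 9 = \left(-18 - \frac{31 \cdot 3 \left(1 + 0\right)}{9}\right) 9 = \left(-18 - \frac{31 \cdot 3 \cdot 1}{9}\right) 9 = \left(-18 - \frac{31}{3}\right) 9 = \left(- \frac{85}{3}\right) 9 = -255$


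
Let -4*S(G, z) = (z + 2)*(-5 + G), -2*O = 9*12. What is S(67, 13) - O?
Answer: -357/2 ≈ -178.50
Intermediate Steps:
O = -54 (O = -9*12/2 = -1/2*108 = -54)
S(G, z) = -(-5 + G)*(2 + z)/4 (S(G, z) = -(z + 2)*(-5 + G)/4 = -(2 + z)*(-5 + G)/4 = -(-5 + G)*(2 + z)/4)
S(67, 13) - O = (5/2 - 1/2*67 + (5/4)*13 - 1/4*67*13) - 1*(-54) = (5/2 - 67/2 + 65/4 - 871/4) + 54 = -465/2 + 54 = -357/2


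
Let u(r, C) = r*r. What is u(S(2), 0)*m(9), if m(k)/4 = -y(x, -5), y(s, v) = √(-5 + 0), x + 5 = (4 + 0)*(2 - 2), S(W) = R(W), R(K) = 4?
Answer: -64*I*√5 ≈ -143.11*I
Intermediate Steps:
S(W) = 4
u(r, C) = r²
x = -5 (x = -5 + (4 + 0)*(2 - 2) = -5 + 4*0 = -5 + 0 = -5)
y(s, v) = I*√5 (y(s, v) = √(-5) = I*√5)
m(k) = -4*I*√5 (m(k) = 4*(-I*√5) = -4*I*√5)
u(S(2), 0)*m(9) = 4²*(-4*I*√5) = 16*(-4*I*√5) = -64*I*√5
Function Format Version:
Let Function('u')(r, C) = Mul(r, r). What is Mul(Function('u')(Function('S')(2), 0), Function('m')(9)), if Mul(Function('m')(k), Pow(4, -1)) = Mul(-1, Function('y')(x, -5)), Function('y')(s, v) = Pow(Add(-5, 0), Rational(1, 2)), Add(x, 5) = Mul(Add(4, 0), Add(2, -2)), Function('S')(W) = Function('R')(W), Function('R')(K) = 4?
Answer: Mul(-64, I, Pow(5, Rational(1, 2))) ≈ Mul(-143.11, I)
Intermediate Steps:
Function('S')(W) = 4
Function('u')(r, C) = Pow(r, 2)
x = -5 (x = Add(-5, Mul(Add(4, 0), Add(2, -2))) = Add(-5, Mul(4, 0)) = Add(-5, 0) = -5)
Function('y')(s, v) = Mul(I, Pow(5, Rational(1, 2))) (Function('y')(s, v) = Pow(-5, Rational(1, 2)) = Mul(I, Pow(5, Rational(1, 2))))
Function('m')(k) = Mul(-4, I, Pow(5, Rational(1, 2))) (Function('m')(k) = Mul(4, Mul(-1, Mul(I, Pow(5, Rational(1, 2))))) = Mul(4, Mul(-1, I, Pow(5, Rational(1, 2)))) = Mul(-4, I, Pow(5, Rational(1, 2))))
Mul(Function('u')(Function('S')(2), 0), Function('m')(9)) = Mul(Pow(4, 2), Mul(-4, I, Pow(5, Rational(1, 2)))) = Mul(16, Mul(-4, I, Pow(5, Rational(1, 2)))) = Mul(-64, I, Pow(5, Rational(1, 2)))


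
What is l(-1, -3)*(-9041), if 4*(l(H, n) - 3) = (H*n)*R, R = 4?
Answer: -54246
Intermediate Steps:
l(H, n) = 3 + H*n (l(H, n) = 3 + ((H*n)*4)/4 = 3 + (4*H*n)/4 = 3 + H*n)
l(-1, -3)*(-9041) = (3 - 1*(-3))*(-9041) = (3 + 3)*(-9041) = 6*(-9041) = -54246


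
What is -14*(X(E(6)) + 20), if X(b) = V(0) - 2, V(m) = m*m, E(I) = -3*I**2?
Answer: -252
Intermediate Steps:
V(m) = m**2
X(b) = -2 (X(b) = 0**2 - 2 = 0 - 2 = -2)
-14*(X(E(6)) + 20) = -14*(-2 + 20) = -14*18 = -252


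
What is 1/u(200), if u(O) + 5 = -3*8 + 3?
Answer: -1/26 ≈ -0.038462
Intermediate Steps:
u(O) = -26 (u(O) = -5 + (-3*8 + 3) = -5 + (-24 + 3) = -5 - 21 = -26)
1/u(200) = 1/(-26) = -1/26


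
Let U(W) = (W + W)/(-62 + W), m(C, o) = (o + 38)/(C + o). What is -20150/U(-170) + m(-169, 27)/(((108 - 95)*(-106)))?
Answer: -3518254395/255884 ≈ -13749.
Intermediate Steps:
m(C, o) = (38 + o)/(C + o)
U(W) = 2*W/(-62 + W) (U(W) = (2*W)/(-62 + W) = 2*W/(-62 + W))
-20150/U(-170) + m(-169, 27)/(((108 - 95)*(-106))) = -20150/(2*(-170)/(-62 - 170)) + ((38 + 27)/(-169 + 27))/(((108 - 95)*(-106))) = -20150/(2*(-170)/(-232)) + (65/(-142))/((13*(-106))) = -20150/(2*(-170)*(-1/232)) - 1/142*65/(-1378) = -20150/85/58 - 65/142*(-1/1378) = -20150*58/85 + 5/15052 = -233740/17 + 5/15052 = -3518254395/255884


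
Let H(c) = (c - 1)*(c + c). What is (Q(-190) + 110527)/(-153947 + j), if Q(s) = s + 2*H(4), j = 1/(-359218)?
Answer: -13217426310/18433511149 ≈ -0.71703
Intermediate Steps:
H(c) = 2*c*(-1 + c) (H(c) = (-1 + c)*(2*c) = 2*c*(-1 + c))
j = -1/359218 ≈ -2.7838e-6
Q(s) = 48 + s (Q(s) = s + 2*(2*4*(-1 + 4)) = s + 2*(2*4*3) = s + 2*24 = s + 48 = 48 + s)
(Q(-190) + 110527)/(-153947 + j) = ((48 - 190) + 110527)/(-153947 - 1/359218) = (-142 + 110527)/(-55300533447/359218) = 110385*(-359218/55300533447) = -13217426310/18433511149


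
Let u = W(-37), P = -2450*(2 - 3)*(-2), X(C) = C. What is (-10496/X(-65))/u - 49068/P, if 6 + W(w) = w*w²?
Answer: 1153724267/115249225 ≈ 10.011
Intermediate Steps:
P = -4900 (P = -(-2450)*(-2) = -2450*2 = -4900)
W(w) = -6 + w³ (W(w) = -6 + w*w² = -6 + w³)
u = -50659 (u = -6 + (-37)³ = -6 - 50653 = -50659)
(-10496/X(-65))/u - 49068/P = -10496/(-65)/(-50659) - 49068/(-4900) = -10496*(-1/65)*(-1/50659) - 49068*(-1/4900) = (10496/65)*(-1/50659) + 12267/1225 = -10496/3292835 + 12267/1225 = 1153724267/115249225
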